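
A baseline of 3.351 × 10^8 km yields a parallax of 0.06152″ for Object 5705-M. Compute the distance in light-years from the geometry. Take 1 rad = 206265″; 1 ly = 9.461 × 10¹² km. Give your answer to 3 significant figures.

119 ly

θ = 0.06152″ = 0.06152/206265 = 2.9826 × 10^-7 rad.
d = B/θ = (3.351 × 10^8) / (2.9826 × 10^-7) = 1.1235 × 10^15 km = (1.1235 × 10^15) / (9.461 × 10^12) ly = 118.75 ly.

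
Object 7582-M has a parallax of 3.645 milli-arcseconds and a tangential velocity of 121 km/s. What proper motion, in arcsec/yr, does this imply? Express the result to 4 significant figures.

0.09305 arcsec/yr

d = 1/p = 1/0.003645″ = 274.35 pc.
μ = v_t / (4.74 d) = 121 / (4.74 × 274.35) = 121 / 1300.4 = 0.093048 ″/yr.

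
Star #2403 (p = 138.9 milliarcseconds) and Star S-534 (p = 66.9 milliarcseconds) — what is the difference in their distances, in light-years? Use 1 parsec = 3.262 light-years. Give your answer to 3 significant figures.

25.3 ly

d_A = 1/0.1389″ = 7.1994 pc; d_B = 1/0.06690″ = 14.948 pc.
|d_B − d_A| = |14.948 − 7.1994| = 7.7486 pc = 7.7486 × 3.262 ly = 25.276 ly.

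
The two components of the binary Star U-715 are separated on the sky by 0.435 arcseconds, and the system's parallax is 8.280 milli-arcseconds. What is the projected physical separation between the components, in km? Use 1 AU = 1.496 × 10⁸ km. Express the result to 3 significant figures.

d = 1/p = 1/0.008280″ = 120.77 pc.
At distance d (pc), an angle of θ arcsec spans θ·d AU: s = 0.435 × 120.77 = 52.535 AU.
= 52.535 × 1.496 × 10⁸ km = 7.8592 × 10^9 km.

7.86 × 10^9 km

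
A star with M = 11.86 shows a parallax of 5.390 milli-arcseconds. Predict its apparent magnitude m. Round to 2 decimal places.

m = 18.20

d = 1/p = 1/0.005390″ = 185.53 pc.
m − M = 5 log₁₀ d − 5 = 5 log₁₀(185.53) − 5 = 11.3421 − 5 = 6.3421.
m = M + (m − M) = 11.86 + 6.3421 = 18.20.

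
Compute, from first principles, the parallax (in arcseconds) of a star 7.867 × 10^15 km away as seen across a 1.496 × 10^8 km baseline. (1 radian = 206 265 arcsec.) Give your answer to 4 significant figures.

θ ≈ B/d = (1.496 × 10^8) / (7.867 × 10^15) = 1.9016 × 10^-8 rad.
In arcseconds: 1.9016 × 10^-8 × 206265 = 0.0039223″.

0.003922 arcsec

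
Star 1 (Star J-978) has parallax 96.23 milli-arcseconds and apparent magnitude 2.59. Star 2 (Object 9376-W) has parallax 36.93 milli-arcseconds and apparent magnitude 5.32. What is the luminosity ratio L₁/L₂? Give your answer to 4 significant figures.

d₁ = 1/p₁ = 1/0.09623″ = 10.392 pc; d₂ = 1/p₂ = 1/0.03693″ = 27.078 pc.
M₁ = m₁ − 5 log₁₀ d₁ + 5 = 2.59 − 5.0835 + 5 = 2.5065.
M₂ = 5.32 − 7.1631 + 5 = 3.1569.
L₁/L₂ = 10^(0.4(M₂ − M₁)) = 10^(0.4 × 0.6504) = 10^0.26016 = 1.8204.

L₁/L₂ = 1.820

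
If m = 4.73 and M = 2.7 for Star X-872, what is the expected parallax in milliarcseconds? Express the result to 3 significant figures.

39.3 mas

m − M = 4.73 − 2.7 = 2.03.
d = 10^((m−M)/5 + 1) = 10^1.406 = 25.468 pc.
p = 1/d = 1/25.468 = 0.039265 arcsec = 39.265 mas.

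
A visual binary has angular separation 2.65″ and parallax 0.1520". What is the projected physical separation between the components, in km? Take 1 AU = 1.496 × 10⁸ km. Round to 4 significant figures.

d = 1/p = 1/0.1520″ = 6.5789 pc.
At distance d (pc), an angle of θ arcsec spans θ·d AU: s = 2.65 × 6.5789 = 17.434 AU.
= 17.434 × 1.496 × 10⁸ km = 2.6081 × 10^9 km.

2.608 × 10^9 km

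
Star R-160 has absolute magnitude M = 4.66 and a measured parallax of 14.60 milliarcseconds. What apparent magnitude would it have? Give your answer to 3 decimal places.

d = 1/p = 1/0.01460″ = 68.493 pc.
m − M = 5 log₁₀ d − 5 = 5 log₁₀(68.493) − 5 = 9.1782 − 5 = 4.1782.
m = M + (m − M) = 4.66 + 4.1782 = 8.838.

m = 8.838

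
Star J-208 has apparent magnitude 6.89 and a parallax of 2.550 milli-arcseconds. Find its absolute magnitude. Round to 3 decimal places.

d = 1/p = 1/0.002550″ = 392.16 pc.
m − M = 5 log₁₀(392.16) − 5 = 12.9673 − 5 = 7.9673.
M = m − (m − M) = 6.89 − 7.9673 = -1.077.

M = -1.077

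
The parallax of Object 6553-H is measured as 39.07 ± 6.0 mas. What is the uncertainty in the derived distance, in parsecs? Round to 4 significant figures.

3.931 pc

d = 1/p, so σ_d = σ_p / p².
σ_d = 0.00600 / (0.03907)² = 0.00600 / 0.0015265 = 3.9306 pc.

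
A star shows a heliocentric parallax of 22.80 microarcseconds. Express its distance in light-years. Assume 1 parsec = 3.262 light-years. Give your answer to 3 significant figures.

p = 22.80 microarcseconds = 0.00002280 arcsec.
d = 1/p = 1/0.00002280 = 43860 pc.
In light-years: 43860 × 3.262 = 1.4307 × 10^5 ly.

143000 light years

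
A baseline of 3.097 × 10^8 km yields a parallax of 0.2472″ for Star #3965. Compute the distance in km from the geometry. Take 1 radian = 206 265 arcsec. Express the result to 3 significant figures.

2.58 × 10^14 km

θ = 0.2472″ = 0.2472/206265 = 1.1985 × 10^-6 rad.
d = B/θ = (3.097 × 10^8) / (1.1985 × 10^-6) = 2.5841 × 10^14 km.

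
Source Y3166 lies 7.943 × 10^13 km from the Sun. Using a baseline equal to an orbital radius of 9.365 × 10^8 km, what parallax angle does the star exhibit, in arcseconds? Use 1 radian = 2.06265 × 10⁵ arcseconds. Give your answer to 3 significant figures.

2.43 arcsec

θ ≈ B/d = (9.365 × 10^8) / (7.943 × 10^13) = 1.1790 × 10^-5 rad.
In arcseconds: 1.1790 × 10^-5 × 206265 = 2.4319″.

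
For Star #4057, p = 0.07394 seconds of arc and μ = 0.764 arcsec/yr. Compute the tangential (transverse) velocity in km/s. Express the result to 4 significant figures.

d = 1/p = 1/0.07394″ = 13.524 pc.
v_t = 4.74 × μ × d = 4.74 × 0.764 × 13.524 = 48.975 km/s.

48.98 km/s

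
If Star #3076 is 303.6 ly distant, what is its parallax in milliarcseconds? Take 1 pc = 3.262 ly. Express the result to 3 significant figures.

d = 303.6 ly ÷ 3.262 = 93.072 pc.
p = 1/d = 1/93.072 = 0.010744 arcsec.
= 0.010744 × 1000 = 10.744 mas.

10.7 mas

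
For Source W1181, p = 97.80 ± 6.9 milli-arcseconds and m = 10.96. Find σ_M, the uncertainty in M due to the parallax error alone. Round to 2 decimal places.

M = m − 5 log₁₀ d + 5 = m + 5 log₁₀ p + 5, so ∂M/∂p = 5/(p ln 10).
σ_M = (5/ln 10) · (σ_p/p) = 2.1715 × 6.9/97.80 = 2.1715 × 0.070552 = 0.1532.

σ_M = 0.15 mag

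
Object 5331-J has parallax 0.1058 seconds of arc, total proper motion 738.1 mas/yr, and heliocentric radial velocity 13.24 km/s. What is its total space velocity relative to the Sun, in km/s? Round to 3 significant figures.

d = 1/p = 1/0.1058″ = 9.4518 pc.
μ = 738.1 mas/yr = 0.7381 ″/yr.
v_t = 4.740 μ d = 4.740 × 0.7381 × 9.4518 = 33.068 km/s.
v = √(v_r² + v_t²) = √(13.24² + 33.068²) = √1268.79 = 35.62 km/s.

35.6 km/s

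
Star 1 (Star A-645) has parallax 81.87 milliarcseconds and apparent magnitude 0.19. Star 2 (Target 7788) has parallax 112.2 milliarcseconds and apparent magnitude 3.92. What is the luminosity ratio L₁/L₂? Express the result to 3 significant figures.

d₁ = 1/p₁ = 1/0.08187″ = 12.214 pc; d₂ = 1/p₂ = 1/0.1122″ = 8.9127 pc.
M₁ = m₁ − 5 log₁₀ d₁ + 5 = 0.19 − 5.4343 + 5 = -0.2443.
M₂ = 3.92 − 4.7500 + 5 = 4.1700.
L₁/L₂ = 10^(0.4(M₂ − M₁)) = 10^(0.4 × 4.4143) = 10^1.76572 = 58.307.

L₁/L₂ = 58.3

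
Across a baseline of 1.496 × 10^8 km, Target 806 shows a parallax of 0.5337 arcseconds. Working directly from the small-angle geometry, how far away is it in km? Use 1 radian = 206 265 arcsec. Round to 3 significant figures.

θ = 0.5337″ = 0.5337/206265 = 2.5874 × 10^-6 rad.
d = B/θ = (1.496 × 10^8) / (2.5874 × 10^-6) = 5.7819 × 10^13 km.

5.78 × 10^13 km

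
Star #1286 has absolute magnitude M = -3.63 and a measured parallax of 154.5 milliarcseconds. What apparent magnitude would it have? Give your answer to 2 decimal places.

d = 1/p = 1/0.1545″ = 6.4725 pc.
m − M = 5 log₁₀ d − 5 = 5 log₁₀(6.4725) − 5 = 4.0554 − 5 = -0.9446.
m = M + (m − M) = -3.63 + (-0.9446) = -4.57.

m = -4.57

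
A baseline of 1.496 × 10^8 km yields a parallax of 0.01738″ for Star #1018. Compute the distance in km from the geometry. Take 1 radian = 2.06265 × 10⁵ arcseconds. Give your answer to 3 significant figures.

θ = 0.01738″ = 0.01738/206265 = 8.4261 × 10^-8 rad.
d = B/θ = (1.496 × 10^8) / (8.4261 × 10^-8) = 1.7754 × 10^15 km.

1.78 × 10^15 km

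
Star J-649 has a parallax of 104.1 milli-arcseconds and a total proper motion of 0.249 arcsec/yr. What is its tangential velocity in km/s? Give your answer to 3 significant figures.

d = 1/p = 1/0.1041″ = 9.6061 pc.
v_t = 4.74 × μ × d = 4.74 × 0.249 × 9.6061 = 11.338 km/s.

11.3 km/s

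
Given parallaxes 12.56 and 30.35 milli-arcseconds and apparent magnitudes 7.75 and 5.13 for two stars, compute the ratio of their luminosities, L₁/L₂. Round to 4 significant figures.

d₁ = 1/p₁ = 1/0.01256″ = 79.618 pc; d₂ = 1/p₂ = 1/0.03035″ = 32.949 pc.
M₁ = m₁ − 5 log₁₀ d₁ + 5 = 7.75 − 9.5051 + 5 = 3.2449.
M₂ = 5.13 − 7.5892 + 5 = 2.5408.
L₁/L₂ = 10^(0.4(M₂ − M₁)) = 10^(0.4 × (-0.7041)) = 10^(-0.28164) = 0.52283.

L₁/L₂ = 0.5228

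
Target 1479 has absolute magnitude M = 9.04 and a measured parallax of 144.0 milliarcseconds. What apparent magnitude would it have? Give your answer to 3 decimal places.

m = 8.248

d = 1/p = 1/0.1440″ = 6.9444 pc.
m − M = 5 log₁₀ d − 5 = 5 log₁₀(6.9444) − 5 = 4.2082 − 5 = -0.7918.
m = M + (m − M) = 9.04 + (-0.7918) = 8.248.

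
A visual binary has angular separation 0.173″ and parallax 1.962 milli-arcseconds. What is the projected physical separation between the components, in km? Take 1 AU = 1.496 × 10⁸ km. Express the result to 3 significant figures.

d = 1/p = 1/0.001962″ = 509.68 pc.
At distance d (pc), an angle of θ arcsec spans θ·d AU: s = 0.173 × 509.68 = 88.175 AU.
= 88.175 × 1.496 × 10⁸ km = 1.3191 × 10^10 km.

1.32 × 10^10 km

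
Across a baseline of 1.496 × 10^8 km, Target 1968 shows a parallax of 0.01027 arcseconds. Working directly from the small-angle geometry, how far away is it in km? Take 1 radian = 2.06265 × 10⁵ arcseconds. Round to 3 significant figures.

3.00 × 10^15 km

θ = 0.01027″ = 0.01027/206265 = 4.9790 × 10^-8 rad.
d = B/θ = (1.496 × 10^8) / (4.9790 × 10^-8) = 3.0046 × 10^15 km.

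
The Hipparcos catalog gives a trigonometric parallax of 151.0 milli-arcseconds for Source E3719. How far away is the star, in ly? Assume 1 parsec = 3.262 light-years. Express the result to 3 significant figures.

p = 151.0 milli-arcseconds = 0.1510 arcsec.
d = 1/p = 1/0.1510 = 6.6225 pc.
In light-years: 6.6225 × 3.262 = 21.603 ly.

21.6 ly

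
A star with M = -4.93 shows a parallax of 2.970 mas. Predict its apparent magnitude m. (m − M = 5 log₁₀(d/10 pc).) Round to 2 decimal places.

d = 1/p = 1/0.002970″ = 336.7 pc.
m − M = 5 log₁₀ d − 5 = 5 log₁₀(336.7) − 5 = 12.6362 − 5 = 7.6362.
m = M + (m − M) = -4.93 + 7.6362 = 2.71.

m = 2.71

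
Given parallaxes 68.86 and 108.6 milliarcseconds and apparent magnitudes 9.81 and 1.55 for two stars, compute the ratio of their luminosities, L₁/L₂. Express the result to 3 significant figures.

d₁ = 1/p₁ = 1/0.06886″ = 14.522 pc; d₂ = 1/p₂ = 1/0.1086″ = 9.2081 pc.
M₁ = m₁ − 5 log₁₀ d₁ + 5 = 9.81 − 5.8101 + 5 = 8.9999.
M₂ = 1.55 − 4.8209 + 5 = 1.7291.
L₁/L₂ = 10^(0.4(M₂ − M₁)) = 10^(0.4 × (-7.2708)) = 10^(-2.90832) = 0.001235.

L₁/L₂ = 0.00124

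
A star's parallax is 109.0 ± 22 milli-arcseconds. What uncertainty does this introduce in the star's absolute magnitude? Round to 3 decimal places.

M = m − 5 log₁₀ d + 5 = m + 5 log₁₀ p + 5, so ∂M/∂p = 5/(p ln 10).
σ_M = (5/ln 10) · (σ_p/p) = 2.1715 × 22/109.0 = 2.1715 × 0.20183 = 0.43827.

σ_M = 0.438 mag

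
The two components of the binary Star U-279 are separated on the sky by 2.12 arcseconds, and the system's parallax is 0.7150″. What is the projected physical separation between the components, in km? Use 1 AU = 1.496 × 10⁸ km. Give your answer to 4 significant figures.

d = 1/p = 1/0.7150″ = 1.3986 pc.
At distance d (pc), an angle of θ arcsec spans θ·d AU: s = 2.12 × 1.3986 = 2.965 AU.
= 2.965 × 1.496 × 10⁸ km = 4.4356 × 10^8 km.

4.436 × 10^8 km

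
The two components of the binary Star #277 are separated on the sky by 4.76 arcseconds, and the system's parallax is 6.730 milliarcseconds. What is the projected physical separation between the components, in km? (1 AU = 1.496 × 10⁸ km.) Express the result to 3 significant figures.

d = 1/p = 1/0.006730″ = 148.59 pc.
At distance d (pc), an angle of θ arcsec spans θ·d AU: s = 4.76 × 148.59 = 707.29 AU.
= 707.29 × 1.496 × 10⁸ km = 1.0581 × 10^11 km.

1.06 × 10^11 km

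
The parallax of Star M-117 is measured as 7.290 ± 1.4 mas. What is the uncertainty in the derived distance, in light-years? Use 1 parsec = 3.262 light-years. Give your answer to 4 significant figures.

85.93 ly

d = 1/p, so σ_d = σ_p / p².
σ_d = 0.00140 / (0.007290)² = 0.00140 / 0.000053144 = 26.344 pc = 26.344 × 3.262 ly = 85.934 ly.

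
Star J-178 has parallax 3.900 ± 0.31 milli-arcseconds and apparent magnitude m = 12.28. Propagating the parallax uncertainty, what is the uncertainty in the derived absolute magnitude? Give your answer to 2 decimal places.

M = m − 5 log₁₀ d + 5 = m + 5 log₁₀ p + 5, so ∂M/∂p = 5/(p ln 10).
σ_M = (5/ln 10) · (σ_p/p) = 2.1715 × 0.31/3.900 = 2.1715 × 0.079487 = 0.17261.

σ_M = 0.17 mag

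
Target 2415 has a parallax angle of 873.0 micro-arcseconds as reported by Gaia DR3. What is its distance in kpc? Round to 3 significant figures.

p = 873.0 micro-arcseconds = 0.0008730 arcsec.
d = 1/p = 1/0.0008730 = 1145.5 pc.
= 1.1455 kpc.

1.15 kpc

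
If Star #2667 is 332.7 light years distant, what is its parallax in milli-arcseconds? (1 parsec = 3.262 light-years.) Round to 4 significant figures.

d = 332.7 ly ÷ 3.262 = 101.99 pc.
p = 1/d = 1/101.99 = 0.0098049 arcsec.
= 0.0098049 × 1000 = 9.8049 mas.

9.805 mas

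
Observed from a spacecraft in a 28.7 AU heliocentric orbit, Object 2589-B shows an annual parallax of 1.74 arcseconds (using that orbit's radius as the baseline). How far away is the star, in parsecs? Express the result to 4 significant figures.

16.49 pc

With baseline B (in AU) and parallax p (in arcsec), d = B/p parsecs.
d = 28.7 / 1.74 = 16.494 pc.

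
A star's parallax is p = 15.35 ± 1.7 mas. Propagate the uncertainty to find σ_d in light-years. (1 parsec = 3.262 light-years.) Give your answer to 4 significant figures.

23.54 ly

d = 1/p, so σ_d = σ_p / p².
σ_d = 0.00170 / (0.01535)² = 0.00170 / 0.00023562 = 7.215 pc = 7.215 × 3.262 ly = 23.535 ly.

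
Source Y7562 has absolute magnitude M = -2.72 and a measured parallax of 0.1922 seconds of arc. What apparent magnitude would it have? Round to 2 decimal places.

d = 1/p = 1/0.1922″ = 5.2029 pc.
m − M = 5 log₁₀ d − 5 = 5 log₁₀(5.2029) − 5 = 3.5812 − 5 = -1.4188.
m = M + (m − M) = -2.72 + (-1.4188) = -4.14.

m = -4.14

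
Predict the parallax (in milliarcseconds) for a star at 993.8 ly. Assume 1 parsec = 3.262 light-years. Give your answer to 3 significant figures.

3.28 mas

d = 993.8 ly ÷ 3.262 = 304.66 pc.
p = 1/d = 1/304.66 = 0.0032823 arcsec.
= 0.0032823 × 1000 = 3.2823 mas.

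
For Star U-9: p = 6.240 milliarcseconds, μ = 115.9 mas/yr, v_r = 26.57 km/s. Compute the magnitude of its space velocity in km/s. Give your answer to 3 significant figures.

92.0 km/s

d = 1/p = 1/0.006240″ = 160.26 pc.
μ = 115.9 mas/yr = 0.1159 ″/yr.
v_t = 4.740 μ d = 4.740 × 0.1159 × 160.26 = 88.041 km/s.
v = √(v_r² + v_t²) = √(26.57² + 88.041²) = √8457.18 = 91.963 km/s.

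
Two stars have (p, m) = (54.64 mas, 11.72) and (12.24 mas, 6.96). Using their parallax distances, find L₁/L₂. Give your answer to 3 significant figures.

L₁/L₂ = 0.000626

d₁ = 1/p₁ = 1/0.05464″ = 18.302 pc; d₂ = 1/p₂ = 1/0.01224″ = 81.699 pc.
M₁ = m₁ − 5 log₁₀ d₁ + 5 = 11.72 − 6.3125 + 5 = 10.4075.
M₂ = 6.96 − 9.5611 + 5 = 2.3989.
L₁/L₂ = 10^(0.4(M₂ − M₁)) = 10^(0.4 × (-8.0086)) = 10^(-3.20344) = 0.00062598.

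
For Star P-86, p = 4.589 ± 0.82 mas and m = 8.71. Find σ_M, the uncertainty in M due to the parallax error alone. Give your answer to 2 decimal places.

M = m − 5 log₁₀ d + 5 = m + 5 log₁₀ p + 5, so ∂M/∂p = 5/(p ln 10).
σ_M = (5/ln 10) · (σ_p/p) = 2.1715 × 0.82/4.589 = 2.1715 × 0.17869 = 0.38803.

σ_M = 0.39 mag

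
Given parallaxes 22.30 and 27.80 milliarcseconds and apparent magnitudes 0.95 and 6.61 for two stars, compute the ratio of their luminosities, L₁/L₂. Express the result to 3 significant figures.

L₁/L₂ = 285

d₁ = 1/p₁ = 1/0.02230″ = 44.843 pc; d₂ = 1/p₂ = 1/0.02780″ = 35.971 pc.
M₁ = m₁ − 5 log₁₀ d₁ + 5 = 0.95 − 8.2585 + 5 = -2.3085.
M₂ = 6.61 − 7.7798 + 5 = 3.8302.
L₁/L₂ = 10^(0.4(M₂ − M₁)) = 10^(0.4 × 6.1387) = 10^2.45548 = 285.42.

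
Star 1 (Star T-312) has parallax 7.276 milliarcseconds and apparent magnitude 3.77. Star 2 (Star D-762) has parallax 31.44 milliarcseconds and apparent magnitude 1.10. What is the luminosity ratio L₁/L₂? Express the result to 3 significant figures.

L₁/L₂ = 1.60

d₁ = 1/p₁ = 1/0.007276″ = 137.44 pc; d₂ = 1/p₂ = 1/0.03144″ = 31.807 pc.
M₁ = m₁ − 5 log₁₀ d₁ + 5 = 3.77 − 10.6906 + 5 = -1.9206.
M₂ = 1.10 − 7.5126 + 5 = -1.4126.
L₁/L₂ = 10^(0.4(M₂ − M₁)) = 10^(0.4 × 0.5080) = 10^0.20320 = 1.5966.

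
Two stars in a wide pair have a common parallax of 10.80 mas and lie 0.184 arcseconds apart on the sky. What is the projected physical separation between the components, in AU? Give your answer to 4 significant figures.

17.04 AU

d = 1/p = 1/0.01080″ = 92.593 pc.
At distance d (pc), an angle of θ arcsec spans θ·d AU: s = 0.184 × 92.593 = 17.037 AU.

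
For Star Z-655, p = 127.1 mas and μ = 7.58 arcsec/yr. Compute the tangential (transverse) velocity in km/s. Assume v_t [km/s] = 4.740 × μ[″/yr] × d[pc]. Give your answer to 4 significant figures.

282.7 km/s

d = 1/p = 1/0.1271″ = 7.8678 pc.
v_t = 4.74 × μ × d = 4.74 × 7.58 × 7.8678 = 282.68 km/s.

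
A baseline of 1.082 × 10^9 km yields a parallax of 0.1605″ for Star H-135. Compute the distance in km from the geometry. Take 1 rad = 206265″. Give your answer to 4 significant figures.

1.391 × 10^15 km

θ = 0.1605″ = 0.1605/206265 = 7.7813 × 10^-7 rad.
d = B/θ = (1.082 × 10^9) / (7.7813 × 10^-7) = 1.3905 × 10^15 km.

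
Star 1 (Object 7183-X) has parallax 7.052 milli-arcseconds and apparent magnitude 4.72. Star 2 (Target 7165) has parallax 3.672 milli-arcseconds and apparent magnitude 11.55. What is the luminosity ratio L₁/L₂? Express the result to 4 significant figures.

d₁ = 1/p₁ = 1/0.007052″ = 141.8 pc; d₂ = 1/p₂ = 1/0.003672″ = 272.33 pc.
M₁ = m₁ − 5 log₁₀ d₁ + 5 = 4.72 − 10.7584 + 5 = -1.0384.
M₂ = 11.55 − 12.1755 + 5 = 4.3745.
L₁/L₂ = 10^(0.4(M₂ − M₁)) = 10^(0.4 × 5.4129) = 10^2.16516 = 146.27.

L₁/L₂ = 146.3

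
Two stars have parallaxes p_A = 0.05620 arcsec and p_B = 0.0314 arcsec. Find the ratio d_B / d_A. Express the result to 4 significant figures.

1.790

Since d = 1/p, d_B/d_A = p_A/p_B.
= 0.05620 / 0.0314 = 1.7898.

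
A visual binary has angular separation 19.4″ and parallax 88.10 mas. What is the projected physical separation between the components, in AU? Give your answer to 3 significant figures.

d = 1/p = 1/0.08810″ = 11.351 pc.
At distance d (pc), an angle of θ arcsec spans θ·d AU: s = 19.4 × 11.351 = 220.21 AU.

220 AU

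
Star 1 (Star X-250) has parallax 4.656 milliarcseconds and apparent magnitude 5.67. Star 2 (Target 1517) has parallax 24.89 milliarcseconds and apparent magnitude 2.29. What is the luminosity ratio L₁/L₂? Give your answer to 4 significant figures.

L₁/L₂ = 1.271

d₁ = 1/p₁ = 1/0.004656″ = 214.78 pc; d₂ = 1/p₂ = 1/0.02489″ = 40.177 pc.
M₁ = m₁ − 5 log₁₀ d₁ + 5 = 5.67 − 11.6600 + 5 = -0.9900.
M₂ = 2.29 − 8.0199 + 5 = -0.7299.
L₁/L₂ = 10^(0.4(M₂ − M₁)) = 10^(0.4 × 0.2601) = 10^0.10404 = 1.2707.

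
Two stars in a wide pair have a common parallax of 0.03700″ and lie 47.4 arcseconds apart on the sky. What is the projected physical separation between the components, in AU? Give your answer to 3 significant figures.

1280 AU

d = 1/p = 1/0.03700″ = 27.027 pc.
At distance d (pc), an angle of θ arcsec spans θ·d AU: s = 47.4 × 27.027 = 1281.1 AU.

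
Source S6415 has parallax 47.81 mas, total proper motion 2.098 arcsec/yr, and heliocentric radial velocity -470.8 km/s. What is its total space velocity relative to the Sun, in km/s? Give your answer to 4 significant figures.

514.7 km/s

d = 1/p = 1/0.04781″ = 20.916 pc.
v_t = 4.740 μ d = 4.740 × 2.098 × 20.916 = 208 km/s.
v = √(v_r² + v_t²) = √((-470.8)² + 208²) = √264917 = 514.7 km/s.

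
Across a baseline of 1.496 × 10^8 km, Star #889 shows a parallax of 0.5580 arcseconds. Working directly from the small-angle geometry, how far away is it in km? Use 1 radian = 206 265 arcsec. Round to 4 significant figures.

5.530 × 10^13 km

θ = 0.5580″ = 0.5580/206265 = 2.7053 × 10^-6 rad.
d = B/θ = (1.496 × 10^8) / (2.7053 × 10^-6) = 5.5299 × 10^13 km.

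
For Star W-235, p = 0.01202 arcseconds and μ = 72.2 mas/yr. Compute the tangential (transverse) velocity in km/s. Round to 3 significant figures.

28.5 km/s

d = 1/p = 1/0.01202″ = 83.195 pc.
μ = 72.2 mas/yr = 0.0722 ″/yr.
v_t = 4.74 × μ × d = 4.74 × 0.0722 × 83.195 = 28.472 km/s.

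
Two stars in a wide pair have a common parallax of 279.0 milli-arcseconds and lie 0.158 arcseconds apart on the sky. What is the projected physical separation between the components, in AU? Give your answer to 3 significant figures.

d = 1/p = 1/0.2790″ = 3.5842 pc.
At distance d (pc), an angle of θ arcsec spans θ·d AU: s = 0.158 × 3.5842 = 0.5663 AU.

0.566 AU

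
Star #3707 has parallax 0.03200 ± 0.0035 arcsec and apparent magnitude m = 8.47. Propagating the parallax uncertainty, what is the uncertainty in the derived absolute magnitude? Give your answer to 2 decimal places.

M = m − 5 log₁₀ d + 5 = m + 5 log₁₀ p + 5, so ∂M/∂p = 5/(p ln 10).
σ_M = (5/ln 10) · (σ_p/p) = 2.1715 × 0.0035/0.03200 = 2.1715 × 0.10938 = 0.23752.

σ_M = 0.24 mag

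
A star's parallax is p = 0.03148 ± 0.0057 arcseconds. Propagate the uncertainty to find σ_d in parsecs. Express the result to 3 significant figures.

d = 1/p, so σ_d = σ_p / p².
σ_d = 0.00570 / (0.03148)² = 0.00570 / 0.00099099 = 5.7518 pc.

5.75 pc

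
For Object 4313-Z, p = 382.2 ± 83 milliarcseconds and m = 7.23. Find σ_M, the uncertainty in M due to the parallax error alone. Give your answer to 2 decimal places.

M = m − 5 log₁₀ d + 5 = m + 5 log₁₀ p + 5, so ∂M/∂p = 5/(p ln 10).
σ_M = (5/ln 10) · (σ_p/p) = 2.1715 × 83/382.2 = 2.1715 × 0.21716 = 0.47156.

σ_M = 0.47 mag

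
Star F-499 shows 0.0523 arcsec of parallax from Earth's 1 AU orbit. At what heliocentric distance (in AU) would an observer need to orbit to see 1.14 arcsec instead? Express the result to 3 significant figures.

21.8 AU

Parallax scales linearly with baseline: p ∝ B, so B = p_target / p_Earth × 1 AU.
B = 1.14 / 0.0523 = 21.797 AU.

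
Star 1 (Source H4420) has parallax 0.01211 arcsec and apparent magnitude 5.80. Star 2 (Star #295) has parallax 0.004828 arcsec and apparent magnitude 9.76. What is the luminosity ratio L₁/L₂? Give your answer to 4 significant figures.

L₁/L₂ = 6.099

d₁ = 1/p₁ = 1/0.01211″ = 82.576 pc; d₂ = 1/p₂ = 1/0.004828″ = 207.13 pc.
M₁ = m₁ − 5 log₁₀ d₁ + 5 = 5.80 − 9.5843 + 5 = 1.2157.
M₂ = 9.76 − 11.5812 + 5 = 3.1788.
L₁/L₂ = 10^(0.4(M₂ − M₁)) = 10^(0.4 × 1.9631) = 10^0.78524 = 6.0987.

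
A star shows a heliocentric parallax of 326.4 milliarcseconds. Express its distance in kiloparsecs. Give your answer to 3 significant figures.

0.00306 kpc

p = 326.4 milliarcseconds = 0.3264 arcsec.
d = 1/p = 1/0.3264 = 3.0637 pc.
= 0.0030637 kpc.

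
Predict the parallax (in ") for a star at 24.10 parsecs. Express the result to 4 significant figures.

p = 1/d = 1/24.1 = 0.041494 arcsec.

0.04149 "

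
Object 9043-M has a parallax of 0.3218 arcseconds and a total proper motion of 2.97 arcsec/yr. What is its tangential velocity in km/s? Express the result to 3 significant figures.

43.7 km/s

d = 1/p = 1/0.3218″ = 3.1075 pc.
v_t = 4.74 × μ × d = 4.74 × 2.97 × 3.1075 = 43.747 km/s.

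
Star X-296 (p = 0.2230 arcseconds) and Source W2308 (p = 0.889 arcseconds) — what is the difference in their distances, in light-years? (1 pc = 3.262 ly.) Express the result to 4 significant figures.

10.96 ly

d_A = 1/0.2230″ = 4.4843 pc; d_B = 1/0.8890″ = 1.1249 pc.
|d_B − d_A| = |1.1249 − 4.4843| = 3.3594 pc = 3.3594 × 3.262 ly = 10.958 ly.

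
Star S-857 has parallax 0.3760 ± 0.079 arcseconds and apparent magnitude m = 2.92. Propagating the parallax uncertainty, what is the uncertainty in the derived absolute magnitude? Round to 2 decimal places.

σ_M = 0.46 mag

M = m − 5 log₁₀ d + 5 = m + 5 log₁₀ p + 5, so ∂M/∂p = 5/(p ln 10).
σ_M = (5/ln 10) · (σ_p/p) = 2.1715 × 0.079/0.3760 = 2.1715 × 0.21011 = 0.45625.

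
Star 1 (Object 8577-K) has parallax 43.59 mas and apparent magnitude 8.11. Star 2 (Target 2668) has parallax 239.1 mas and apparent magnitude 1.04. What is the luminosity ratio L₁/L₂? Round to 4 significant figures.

L₁/L₂ = 0.04471

d₁ = 1/p₁ = 1/0.04359″ = 22.941 pc; d₂ = 1/p₂ = 1/0.2391″ = 4.1824 pc.
M₁ = m₁ − 5 log₁₀ d₁ + 5 = 8.11 − 6.8031 + 5 = 6.3069.
M₂ = 1.04 − 3.1071 + 5 = 2.9329.
L₁/L₂ = 10^(0.4(M₂ − M₁)) = 10^(0.4 × (-3.3740)) = 10^(-1.34960) = 0.04471.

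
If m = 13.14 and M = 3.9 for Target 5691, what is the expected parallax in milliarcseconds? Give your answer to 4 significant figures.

1.419 mas

m − M = 13.14 − 3.9 = 9.24.
d = 10^((m−M)/5 + 1) = 10^2.848 = 704.69 pc.
p = 1/d = 1/704.69 = 0.0014191 arcsec = 1.4191 mas.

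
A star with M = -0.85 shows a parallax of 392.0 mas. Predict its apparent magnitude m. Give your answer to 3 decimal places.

d = 1/p = 1/0.3920″ = 2.551 pc.
m − M = 5 log₁₀ d − 5 = 5 log₁₀(2.551) − 5 = 2.0336 − 5 = -2.9664.
m = M + (m − M) = -0.85 + (-2.9664) = -3.816.

m = -3.816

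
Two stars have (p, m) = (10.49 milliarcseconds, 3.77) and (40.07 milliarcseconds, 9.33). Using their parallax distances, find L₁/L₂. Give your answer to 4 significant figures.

d₁ = 1/p₁ = 1/0.01049″ = 95.329 pc; d₂ = 1/p₂ = 1/0.04007″ = 24.956 pc.
M₁ = m₁ − 5 log₁₀ d₁ + 5 = 3.77 − 9.8961 + 5 = -1.1261.
M₂ = 9.33 − 6.9859 + 5 = 7.3441.
L₁/L₂ = 10^(0.4(M₂ − M₁)) = 10^(0.4 × 8.4702) = 10^3.38808 = 2443.9.

L₁/L₂ = 2444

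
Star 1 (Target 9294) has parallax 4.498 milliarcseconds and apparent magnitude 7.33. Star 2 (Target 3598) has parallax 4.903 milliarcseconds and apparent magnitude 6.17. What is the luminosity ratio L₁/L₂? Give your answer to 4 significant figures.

L₁/L₂ = 0.4082

d₁ = 1/p₁ = 1/0.004498″ = 222.32 pc; d₂ = 1/p₂ = 1/0.004903″ = 203.96 pc.
M₁ = m₁ − 5 log₁₀ d₁ + 5 = 7.33 − 11.7349 + 5 = 0.5951.
M₂ = 6.17 − 11.5477 + 5 = -0.3777.
L₁/L₂ = 10^(0.4(M₂ − M₁)) = 10^(0.4 × (-0.9728)) = 10^(-0.38912) = 0.40821.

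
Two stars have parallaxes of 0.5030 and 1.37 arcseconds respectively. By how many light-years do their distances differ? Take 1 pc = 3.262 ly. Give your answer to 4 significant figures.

4.104 ly

d_A = 1/0.5030″ = 1.9881 pc; d_B = 1/1.370″ = 0.72993 pc.
|d_B − d_A| = |0.72993 − 1.9881| = 1.2582 pc = 1.2582 × 3.262 ly = 4.1042 ly.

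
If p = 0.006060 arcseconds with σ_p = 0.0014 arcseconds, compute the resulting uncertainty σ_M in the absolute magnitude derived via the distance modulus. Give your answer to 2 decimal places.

σ_M = 0.50 mag

M = m − 5 log₁₀ d + 5 = m + 5 log₁₀ p + 5, so ∂M/∂p = 5/(p ln 10).
σ_M = (5/ln 10) · (σ_p/p) = 2.1715 × 0.0014/0.006060 = 2.1715 × 0.23102 = 0.50166.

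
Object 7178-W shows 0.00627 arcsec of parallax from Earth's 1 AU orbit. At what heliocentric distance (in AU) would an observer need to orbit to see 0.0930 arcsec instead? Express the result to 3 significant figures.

Parallax scales linearly with baseline: p ∝ B, so B = p_target / p_Earth × 1 AU.
B = 0.0930 / 0.00627 = 14.833 AU.

14.8 AU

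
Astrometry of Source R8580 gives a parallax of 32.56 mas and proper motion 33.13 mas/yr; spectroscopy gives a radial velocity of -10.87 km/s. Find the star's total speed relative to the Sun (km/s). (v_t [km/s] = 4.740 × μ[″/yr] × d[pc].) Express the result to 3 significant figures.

d = 1/p = 1/0.03256″ = 30.713 pc.
μ = 33.13 mas/yr = 0.03313 ″/yr.
v_t = 4.740 μ d = 4.740 × 0.03313 × 30.713 = 4.8231 km/s.
v = √(v_r² + v_t²) = √((-10.87)² + 4.8231²) = √141.419 = 11.892 km/s.

11.9 km/s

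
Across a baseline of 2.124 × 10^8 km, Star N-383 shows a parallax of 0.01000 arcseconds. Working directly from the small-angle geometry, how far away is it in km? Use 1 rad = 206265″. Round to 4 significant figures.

θ = 0.01000″ = 0.01000/206265 = 4.8481 × 10^-8 rad.
d = B/θ = (2.124 × 10^8) / (4.8481 × 10^-8) = 4.3811 × 10^15 km.

4.381 × 10^15 km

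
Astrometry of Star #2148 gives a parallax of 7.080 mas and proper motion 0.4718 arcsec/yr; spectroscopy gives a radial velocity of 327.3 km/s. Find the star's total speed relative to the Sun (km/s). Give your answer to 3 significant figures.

455 km/s

d = 1/p = 1/0.007080″ = 141.24 pc.
v_t = 4.740 μ d = 4.740 × 0.4718 × 141.24 = 315.86 km/s.
v = √(v_r² + v_t²) = √(327.3² + 315.86²) = √206893 = 454.85 km/s.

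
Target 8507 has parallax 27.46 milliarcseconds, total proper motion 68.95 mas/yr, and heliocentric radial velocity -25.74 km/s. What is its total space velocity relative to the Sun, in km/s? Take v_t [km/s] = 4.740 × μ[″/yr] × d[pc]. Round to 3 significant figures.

28.4 km/s

d = 1/p = 1/0.02746″ = 36.417 pc.
μ = 68.95 mas/yr = 0.06895 ″/yr.
v_t = 4.740 μ d = 4.740 × 0.06895 × 36.417 = 11.902 km/s.
v = √(v_r² + v_t²) = √((-25.74)² + 11.902²) = √804.205 = 28.359 km/s.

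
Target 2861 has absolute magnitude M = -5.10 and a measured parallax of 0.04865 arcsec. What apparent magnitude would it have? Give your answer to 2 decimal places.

d = 1/p = 1/0.04865″ = 20.555 pc.
m − M = 5 log₁₀ d − 5 = 5 log₁₀(20.555) − 5 = 6.5646 − 5 = 1.5646.
m = M + (m − M) = -5.10 + 1.5646 = -3.54.

m = -3.54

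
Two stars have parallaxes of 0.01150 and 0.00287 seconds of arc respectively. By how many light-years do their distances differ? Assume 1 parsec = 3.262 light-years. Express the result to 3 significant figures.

853 ly

d_A = 1/0.01150″ = 86.957 pc; d_B = 1/0.002870″ = 348.43 pc.
|d_B − d_A| = |348.43 − 86.957| = 261.47 pc = 261.47 × 3.262 ly = 852.92 ly.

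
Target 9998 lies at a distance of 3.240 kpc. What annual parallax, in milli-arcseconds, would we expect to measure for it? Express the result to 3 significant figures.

0.309 mas

d = 3.240 kpc = 3240 pc.
p = 1/d = 1/3240 = 0.00030864 arcsec.
= 0.00030864 × 1000 = 0.30864 mas.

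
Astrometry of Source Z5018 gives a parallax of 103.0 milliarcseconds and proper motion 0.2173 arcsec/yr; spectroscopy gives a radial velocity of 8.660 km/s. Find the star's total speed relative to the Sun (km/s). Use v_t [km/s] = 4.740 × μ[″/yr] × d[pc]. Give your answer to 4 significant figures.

d = 1/p = 1/0.1030″ = 9.7087 pc.
v_t = 4.740 μ d = 4.740 × 0.2173 × 9.7087 = 10 km/s.
v = √(v_r² + v_t²) = √(8.660² + 10²) = √174.996 = 13.229 km/s.

13.23 km/s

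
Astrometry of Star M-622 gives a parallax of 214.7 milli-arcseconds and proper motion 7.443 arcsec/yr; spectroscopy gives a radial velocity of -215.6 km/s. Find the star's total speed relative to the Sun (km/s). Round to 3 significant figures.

d = 1/p = 1/0.2147″ = 4.6577 pc.
v_t = 4.740 μ d = 4.740 × 7.443 × 4.6577 = 164.32 km/s.
v = √(v_r² + v_t²) = √((-215.6)² + 164.32²) = √73484.4 = 271.08 km/s.

271 km/s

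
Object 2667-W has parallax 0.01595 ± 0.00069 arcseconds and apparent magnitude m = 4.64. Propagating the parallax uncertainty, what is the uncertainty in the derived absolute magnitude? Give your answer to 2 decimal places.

σ_M = 0.09 mag

M = m − 5 log₁₀ d + 5 = m + 5 log₁₀ p + 5, so ∂M/∂p = 5/(p ln 10).
σ_M = (5/ln 10) · (σ_p/p) = 2.1715 × 0.00069/0.01595 = 2.1715 × 0.04326 = 0.093939.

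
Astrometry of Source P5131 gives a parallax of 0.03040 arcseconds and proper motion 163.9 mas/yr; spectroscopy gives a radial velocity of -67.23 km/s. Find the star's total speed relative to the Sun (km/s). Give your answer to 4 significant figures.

d = 1/p = 1/0.03040″ = 32.895 pc.
μ = 163.9 mas/yr = 0.1639 ″/yr.
v_t = 4.740 μ d = 4.740 × 0.1639 × 32.895 = 25.556 km/s.
v = √(v_r² + v_t²) = √((-67.23)² + 25.556²) = √5172.98 = 71.923 km/s.

71.92 km/s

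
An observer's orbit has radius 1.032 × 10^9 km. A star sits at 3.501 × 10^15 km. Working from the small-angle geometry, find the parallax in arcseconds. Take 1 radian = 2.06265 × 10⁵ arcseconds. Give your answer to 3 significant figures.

0.0608 arcsec

θ ≈ B/d = (1.032 × 10^9) / (3.501 × 10^15) = 2.9477 × 10^-7 rad.
In arcseconds: 2.9477 × 10^-7 × 206265 = 0.060801″.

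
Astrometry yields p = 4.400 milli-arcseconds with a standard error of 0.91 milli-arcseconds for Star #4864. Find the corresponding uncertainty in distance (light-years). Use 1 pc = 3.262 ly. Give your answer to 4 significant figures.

d = 1/p, so σ_d = σ_p / p².
σ_d = 0.000910 / (0.004400)² = 0.000910 / 0.00001936 = 47.004 pc = 47.004 × 3.262 ly = 153.33 ly.

153.3 ly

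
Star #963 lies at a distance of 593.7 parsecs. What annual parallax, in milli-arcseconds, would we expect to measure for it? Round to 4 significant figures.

p = 1/d = 1/593.7 = 0.0016844 arcsec.
= 0.0016844 × 1000 = 1.6844 mas.

1.684 mas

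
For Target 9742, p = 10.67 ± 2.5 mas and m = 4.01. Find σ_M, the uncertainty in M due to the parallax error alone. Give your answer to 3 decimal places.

σ_M = 0.509 mag

M = m − 5 log₁₀ d + 5 = m + 5 log₁₀ p + 5, so ∂M/∂p = 5/(p ln 10).
σ_M = (5/ln 10) · (σ_p/p) = 2.1715 × 2.5/10.67 = 2.1715 × 0.2343 = 0.50878.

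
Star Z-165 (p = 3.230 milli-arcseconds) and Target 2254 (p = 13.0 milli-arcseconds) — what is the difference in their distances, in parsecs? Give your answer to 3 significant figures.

233 pc

d_A = 1/0.003230″ = 309.6 pc; d_B = 1/0.01300″ = 76.923 pc.
|d_B − d_A| = |76.923 − 309.6| = 232.68 pc.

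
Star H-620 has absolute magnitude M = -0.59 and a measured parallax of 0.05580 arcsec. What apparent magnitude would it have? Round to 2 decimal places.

m = 0.68

d = 1/p = 1/0.05580″ = 17.921 pc.
m − M = 5 log₁₀ d − 5 = 5 log₁₀(17.921) − 5 = 6.2668 − 5 = 1.2668.
m = M + (m − M) = -0.59 + 1.2668 = 0.68.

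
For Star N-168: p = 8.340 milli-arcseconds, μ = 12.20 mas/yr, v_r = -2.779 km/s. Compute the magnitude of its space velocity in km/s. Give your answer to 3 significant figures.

d = 1/p = 1/0.008340″ = 119.9 pc.
μ = 12.20 mas/yr = 0.01220 ″/yr.
v_t = 4.740 μ d = 4.740 × 0.01220 × 119.9 = 6.9336 km/s.
v = √(v_r² + v_t²) = √((-2.779)² + 6.9336²) = √55.7976 = 7.4698 km/s.

7.47 km/s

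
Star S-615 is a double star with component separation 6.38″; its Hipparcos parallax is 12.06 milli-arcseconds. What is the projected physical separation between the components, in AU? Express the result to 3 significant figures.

529 AU

d = 1/p = 1/0.01206″ = 82.919 pc.
At distance d (pc), an angle of θ arcsec spans θ·d AU: s = 6.38 × 82.919 = 529.02 AU.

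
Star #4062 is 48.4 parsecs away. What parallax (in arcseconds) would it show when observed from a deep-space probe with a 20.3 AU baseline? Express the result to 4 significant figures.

p (arcsec) = B (AU) / d (pc).
p = 20.3 / 48.4 = 0.41942 arcsec.

0.4194 arcsec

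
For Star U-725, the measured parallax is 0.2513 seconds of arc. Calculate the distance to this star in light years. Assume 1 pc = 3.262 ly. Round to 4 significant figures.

12.98 light years

d = 1/p = 1/0.2513 = 3.9793 pc.
In light-years: 3.9793 × 3.262 = 12.98 ly.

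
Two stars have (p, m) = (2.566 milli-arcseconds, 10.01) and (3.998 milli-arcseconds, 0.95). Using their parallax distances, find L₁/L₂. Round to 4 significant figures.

d₁ = 1/p₁ = 1/0.002566″ = 389.71 pc; d₂ = 1/p₂ = 1/0.003998″ = 250.13 pc.
M₁ = m₁ − 5 log₁₀ d₁ + 5 = 10.01 − 12.9537 + 5 = 2.0563.
M₂ = 0.95 − 11.9908 + 5 = -6.0408.
L₁/L₂ = 10^(0.4(M₂ − M₁)) = 10^(0.4 × (-8.0971)) = 10^(-3.23884) = 0.00057698.

L₁/L₂ = 0.0005770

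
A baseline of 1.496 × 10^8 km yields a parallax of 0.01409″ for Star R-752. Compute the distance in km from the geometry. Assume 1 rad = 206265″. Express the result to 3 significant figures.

θ = 0.01409″ = 0.01409/206265 = 6.8310 × 10^-8 rad.
d = B/θ = (1.496 × 10^8) / (6.8310 × 10^-8) = 2.1900 × 10^15 km.

2.19 × 10^15 km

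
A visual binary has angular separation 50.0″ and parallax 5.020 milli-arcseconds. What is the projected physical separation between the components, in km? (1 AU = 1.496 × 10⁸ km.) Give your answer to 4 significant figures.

1.490 × 10^12 km

d = 1/p = 1/0.005020″ = 199.2 pc.
At distance d (pc), an angle of θ arcsec spans θ·d AU: s = 50.0 × 199.2 = 9960 AU.
= 9960 × 1.496 × 10⁸ km = 1.4900 × 10^12 km.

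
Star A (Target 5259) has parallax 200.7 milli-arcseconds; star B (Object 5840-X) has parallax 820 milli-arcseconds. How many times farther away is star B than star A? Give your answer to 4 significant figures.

0.2448

Since d = 1/p, d_B/d_A = p_A/p_B.
= 200.7 / 820 = 0.24476.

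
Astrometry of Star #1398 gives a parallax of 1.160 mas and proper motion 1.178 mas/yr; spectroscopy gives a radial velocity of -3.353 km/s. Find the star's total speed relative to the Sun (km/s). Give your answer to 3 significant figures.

5.87 km/s

d = 1/p = 1/0.001160″ = 862.07 pc.
μ = 1.178 mas/yr = 0.001178 ″/yr.
v_t = 4.740 μ d = 4.740 × 0.001178 × 862.07 = 4.8136 km/s.
v = √(v_r² + v_t²) = √((-3.353)² + 4.8136²) = √34.4134 = 5.8663 km/s.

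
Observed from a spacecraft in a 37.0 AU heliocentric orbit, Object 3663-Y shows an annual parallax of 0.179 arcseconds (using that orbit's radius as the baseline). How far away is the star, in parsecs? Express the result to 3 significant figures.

207 pc

With baseline B (in AU) and parallax p (in arcsec), d = B/p parsecs.
d = 37.0 / 0.179 = 206.7 pc.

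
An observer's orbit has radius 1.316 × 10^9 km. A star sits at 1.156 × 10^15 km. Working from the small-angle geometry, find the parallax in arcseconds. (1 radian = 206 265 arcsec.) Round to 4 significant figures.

θ ≈ B/d = (1.316 × 10^9) / (1.156 × 10^15) = 1.1384 × 10^-6 rad.
In arcseconds: 1.1384 × 10^-6 × 206265 = 0.23481″.

0.2348 arcsec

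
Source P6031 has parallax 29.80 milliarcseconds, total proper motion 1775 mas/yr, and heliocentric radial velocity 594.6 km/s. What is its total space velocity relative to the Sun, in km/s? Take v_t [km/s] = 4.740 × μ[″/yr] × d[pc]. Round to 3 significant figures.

d = 1/p = 1/0.02980″ = 33.557 pc.
μ = 1775 mas/yr = 1.775 ″/yr.
v_t = 4.740 μ d = 4.740 × 1.775 × 33.557 = 282.33 km/s.
v = √(v_r² + v_t²) = √(594.6² + 282.33²) = √433259 = 658.22 km/s.

658 km/s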